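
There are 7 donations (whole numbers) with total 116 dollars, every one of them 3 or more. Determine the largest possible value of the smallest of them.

The 7 values sum to 116, so their minimum is at most ⌊116/7⌋ = 16.
Achievable: 3 of them at 16 and 4 at 17 total 116.

16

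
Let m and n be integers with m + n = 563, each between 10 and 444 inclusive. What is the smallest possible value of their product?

mn = m(563 − m) is concave in m, so over [119, 444] it is minimized at an endpoint.
The extreme feasible split is m = 119, n = 444, giving mn = 52836.

52836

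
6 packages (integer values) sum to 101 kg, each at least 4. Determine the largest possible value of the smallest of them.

16

The average is 101/6 < 17, so some value is ≤ 16.
Equality holds with 1 value of 16 and 5 values of 17.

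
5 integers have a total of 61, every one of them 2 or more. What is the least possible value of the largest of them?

13

If every one of the 5 were at most 12, the total would be at most 5 × 12 = 60 < 61.
Taking 4 copies of 12 and 1 copy of 13 gives exactly 61, so 13 is attained.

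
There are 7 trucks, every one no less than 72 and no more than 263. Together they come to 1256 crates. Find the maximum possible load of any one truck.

To make one truck as large as possible, make the other 6 as small as possible.
The other 6 contribute at least 6 × 72 = 432, leaving at most 1256 − 432 = 824.
But each truck is capped at 263, so the maximum is 263.
Achievable: one at 263 and the other 6 totalling 993, which fits since 6 × 72 ≤ 993 ≤ 6 × 263.

263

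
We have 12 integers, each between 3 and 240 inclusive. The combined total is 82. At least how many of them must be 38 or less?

Let j be the number exceeding 38. Then the total is ≥ 39·j + 3·(12 − j) = 36 + 36j.
So 36j ≤ 46 and j ≤ 1; hence at least 12 − 1 = 11 are ≤ 38.
Exactly 11 works: 11 values at 3 and 1 at 39 total 72; raise one of the low values by 10 (still ≤ 38) to hit 82.

11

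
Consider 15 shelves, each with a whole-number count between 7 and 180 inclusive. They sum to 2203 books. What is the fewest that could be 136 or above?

Each value short of 136 is at most 135, costing at least 180 − 135 = 45 against the maximum total of 2700.
We can afford to lose at most 2700 − 2203 = 497, so at most ⌊497/45⌋ = 11 fall short, and at least 4 are ≥ 136.
Exactly 4 works: 4 values at 180 and 11 at 135 total 2205; lower one of the high values by 2 (still ≥ 136) to hit 2203.

4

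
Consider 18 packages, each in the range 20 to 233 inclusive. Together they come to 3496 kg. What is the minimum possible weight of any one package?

To make one package as small as possible, make the other 17 as large as possible.
The other 17 can take up 17 × 233 = 3961 ≥ 3496 − 20, so one package can sit at its floor of 20.
Achievable: one at 20 and the other 17 totalling 3476, which fits since 17 × 20 ≤ 3476 ≤ 17 × 233.

20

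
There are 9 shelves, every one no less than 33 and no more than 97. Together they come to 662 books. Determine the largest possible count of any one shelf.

To make one shelf as large as possible, make the other 8 as small as possible.
The other 8 contribute at least 8 × 33 = 264, leaving at most 662 − 264 = 398.
But each shelf is capped at 97, so the maximum is 97.
Achievable: one at 97 and the other 8 totalling 565, which fits since 8 × 33 ≤ 565 ≤ 8 × 97.

97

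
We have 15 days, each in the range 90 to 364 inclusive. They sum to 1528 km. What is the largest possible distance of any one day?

268

Maximizing one value means minimizing the remaining 14.
The other 14 contribute at least 14 × 90 = 1260, leaving at most 1528 − 1260 = 268.
Since 268 ≤ 364, this is achievable: one at 268 and 14 at 90.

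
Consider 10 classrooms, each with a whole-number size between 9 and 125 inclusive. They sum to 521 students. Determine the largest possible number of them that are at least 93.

With k values at 93 or above and the rest at least 9, the sum is at least 90 + 84k.
Since the sum is 521, we need 84k ≤ 431, i.e. k ≤ 5.
k = 5 is achieved by 5 values at 93 and 5 at 9, total 510; add 11 to one value (staying below 93) to reach 521.

5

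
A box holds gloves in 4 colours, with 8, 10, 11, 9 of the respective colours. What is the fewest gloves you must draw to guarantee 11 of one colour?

38

In the worst case you take as many as possible of each colour without reaching 11: 8 + 10 + 10 + 9 = 37.
The next one must give 11 of some colour, so 37 + 1 = 38.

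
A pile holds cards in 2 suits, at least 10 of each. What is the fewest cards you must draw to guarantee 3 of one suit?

You could draw 2 of every suit without reaching 3 of any — 4 in all.
One more forces 3 of some suit, so 4 + 1 = 5.

5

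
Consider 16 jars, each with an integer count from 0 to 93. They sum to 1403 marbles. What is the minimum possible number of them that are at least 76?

12

If only k of them are at least 76, the other 16 − k are at most 75, so the total is at most k·93 + (16 − k)·75.
This must reach 1403, so k·93 + (16 − k)·75 ≥ 1403, giving k ≥ 12.
Exactly 12 works: 12 values at 93 and 4 at 75 total 1416; lower one of the high values by 13 (still ≥ 76) to hit 1403.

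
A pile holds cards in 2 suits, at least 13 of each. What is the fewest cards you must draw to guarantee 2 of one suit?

In the worst case you draw 1 of each of the 2 suits: 2 × 1 = 2.
One more forces 2 of some suit, so 2 + 1 = 3.

3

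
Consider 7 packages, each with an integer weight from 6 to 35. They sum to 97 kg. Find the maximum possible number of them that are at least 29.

With k values at 29 or above and the rest at least 6, the sum is at least 42 + 23k.
Since the sum is 97, we need 23k ≤ 55, i.e. k ≤ 2.
k = 2 is achieved by 2 values at 29 and 5 at 6, total 88; add 9 to one value (staying below 29) to reach 97.

2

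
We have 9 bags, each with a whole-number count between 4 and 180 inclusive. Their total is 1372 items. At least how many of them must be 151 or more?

Suppose at most 9 − j of them reach 151; then j values are ≤ 150 and the rest ≤ 180.
The total is then ≤ 150·j + 180·(9 − j) = 1620 − 30j. For this to be ≥ 1372 we need j ≤ 8, so at least 9 − 8 = 1 must reach 151.
Exactly 1 works: 1 value at 180 and 8 at 150 total 1380; lower one of the high values by 8 (still ≥ 151) to hit 1372.

1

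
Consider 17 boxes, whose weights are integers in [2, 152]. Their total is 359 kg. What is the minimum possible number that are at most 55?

If only k of them are at most 55, the other 17 − k are at least 56, so the total is at least (17 − k)·56 + k·2.
This is ≤ 359, so (17 − k)·56 + 2k ≤ 359, which gives k ≥ 11.
Exactly 11 works: 11 values at 2 and 6 at 56 total 358; raise one of the low values by 1 (still ≤ 55) to hit 359.

11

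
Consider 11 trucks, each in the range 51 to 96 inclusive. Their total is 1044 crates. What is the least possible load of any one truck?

Minimizing one value means maximizing the remaining 10.
The other 10 contribute at most 10 × 96 = 960, leaving at least 1044 − 960 = 84.
Since 84 ≥ 51, this is achievable: one at 84 and 10 at 96.

84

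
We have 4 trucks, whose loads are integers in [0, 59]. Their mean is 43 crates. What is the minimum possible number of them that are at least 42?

The total is 4 × 43 = 172.
Each value short of 42 is at most 41, costing at least 59 − 41 = 18 against the maximum total of 236.
We can afford to lose at most 236 − 172 = 64, so at most ⌊64/18⌋ = 3 fall short, and at least 1 are ≥ 42.
Exactly 1 works: 1 value at 59 and 3 at 41 total 182; lower one of the high values by 10 (still ≥ 42) to hit 172.

1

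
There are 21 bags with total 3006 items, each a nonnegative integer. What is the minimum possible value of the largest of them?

The 21 values sum to 3006, so their maximum is at least ⌈3006/21⌉ = 144.
Taking 18 copies of 143 and 3 copies of 144 gives exactly 3006, so 144 is attained.

144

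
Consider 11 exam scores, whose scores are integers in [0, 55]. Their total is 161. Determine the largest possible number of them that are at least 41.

3

With k values at 41 or above and the rest at least 0, the sum is at least 0 + 41k.
Since the sum is 161, we need 41k ≤ 161, i.e. k ≤ 3.
k = 3 is achieved by 3 values at 41 and 8 at 0, total 123; add 38 to one value (staying below 41) to reach 161.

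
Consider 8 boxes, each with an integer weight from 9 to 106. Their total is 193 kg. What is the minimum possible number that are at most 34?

4

If only k of them are at most 34, the other 8 − k are at least 35, so the total is at least (8 − k)·35 + k·9.
This is ≤ 193, so (8 − k)·35 + 9k ≤ 193, which gives k ≥ 4.
Exactly 4 works: 4 values at 9 and 4 at 35 total 176; raise one of the low values by 17 (still ≤ 34) to hit 193.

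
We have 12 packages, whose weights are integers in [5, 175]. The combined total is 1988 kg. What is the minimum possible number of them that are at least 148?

If only k of them are at least 148, the other 12 − k are at most 147, so the total is at most k·175 + (12 − k)·147.
This must reach 1988, so k·175 + (12 − k)·147 ≥ 1988, giving k ≥ 8.
Exactly 8 works: 8 values at 175 and 4 at 147 total 1988.

8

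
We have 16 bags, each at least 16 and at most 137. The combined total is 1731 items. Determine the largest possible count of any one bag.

137

To make one bag as large as possible, make the other 15 as small as possible.
The other 15 contribute at least 15 × 16 = 240, leaving at most 1731 − 240 = 1491.
But each bag is capped at 137, so the maximum is 137.
Achievable: one at 137 and the other 15 totalling 1594, which fits since 15 × 16 ≤ 1594 ≤ 15 × 137.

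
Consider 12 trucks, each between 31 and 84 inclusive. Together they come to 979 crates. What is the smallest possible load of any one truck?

Minimizing one value means maximizing the remaining 11.
The other 11 contribute at most 11 × 84 = 924, leaving at least 979 − 924 = 55.
Since 55 ≥ 31, this is achievable: one at 55 and 11 at 84.

55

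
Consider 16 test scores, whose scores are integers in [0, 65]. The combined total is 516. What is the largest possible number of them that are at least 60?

8

Suppose k of them are at least 60. Those contribute at least 60 each and the other 16 − k at least 0 each.
So the total is at least 60k + 0(16 − k) = 0 + 60k. This must be ≤ 516, giving k ≤ 8.
k = 8 is achieved by 8 values at 60 and 8 at 0, total 480; add 36 to one value (staying below 60) to reach 516.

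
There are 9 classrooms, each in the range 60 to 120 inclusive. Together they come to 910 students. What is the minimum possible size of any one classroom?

60

Minimizing one value means maximizing the remaining 8.
The other 8 can take up 8 × 120 = 960 ≥ 910 − 60, so one classroom can sit at its floor of 60.
Achievable: one at 60 and the other 8 totalling 850, which fits since 8 × 60 ≤ 850 ≤ 8 × 120.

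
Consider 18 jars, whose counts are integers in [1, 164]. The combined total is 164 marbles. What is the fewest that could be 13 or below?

Each value above 13 is at least 14, contributing at least 14 − 1 = 13 above the floor 1.
The sum exceeds the floor total 18 by 146, so at most ⌊146/13⌋ = 11 exceed 13, and at least 7 are ≤ 13.
Exactly 7 works: 7 values at 1 and 11 at 14 total 161; raise one of the low values by 3 (still ≤ 13) to hit 164.

7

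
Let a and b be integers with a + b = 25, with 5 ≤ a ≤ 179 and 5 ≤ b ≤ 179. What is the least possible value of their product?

100

For a fixed sum, ab is smallest when a and b are as far apart as possible.
At the endpoint a = 5, b = 25 − 5 = 20, so ab = 5 × 20 = 100.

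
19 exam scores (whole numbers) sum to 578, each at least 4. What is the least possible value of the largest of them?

31

If every one of the 19 were at most 30, the total would be at most 19 × 30 = 570 < 578.
Equality holds with 8 values of 31 and 11 values of 30.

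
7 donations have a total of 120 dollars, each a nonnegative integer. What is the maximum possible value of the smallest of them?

17

The 7 values sum to 120, so their minimum is at most ⌊120/7⌋ = 17.
Achievable: 6 of them at 17 and 1 at 18 total 120.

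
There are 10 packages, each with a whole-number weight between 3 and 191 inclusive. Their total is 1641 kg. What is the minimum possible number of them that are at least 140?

5

If only k of them are at least 140, the other 10 − k are at most 139, so the total is at most k·191 + (10 − k)·139.
This must reach 1641, so k·191 + (10 − k)·139 ≥ 1641, giving k ≥ 5.
Exactly 5 works: 5 values at 191 and 5 at 139 total 1650; lower one of the high values by 9 (still ≥ 140) to hit 1641.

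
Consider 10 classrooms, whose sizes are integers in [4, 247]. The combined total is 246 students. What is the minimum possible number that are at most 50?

Each value above 50 is at least 51, contributing at least 51 − 4 = 47 above the floor 4.
The sum exceeds the floor total 40 by 206, so at most ⌊206/47⌋ = 4 exceed 50, and at least 6 are ≤ 50.
Exactly 6 works: 6 values at 4 and 4 at 51 total 228; raise one of the low values by 18 (still ≤ 50) to hit 246.

6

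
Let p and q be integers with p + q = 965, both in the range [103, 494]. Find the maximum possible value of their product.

232806

With p + q fixed, pq peaks when the two are closest together.
Taking p = 482 and q = 483 (both in [103, 494]) gives pq = 232806.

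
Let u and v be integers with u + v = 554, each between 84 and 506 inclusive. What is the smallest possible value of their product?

39480

Since u + v is fixed, pushing one of them to its bound minimizes the product.
At the endpoint u = 84, v = 554 − 84 = 470, so uv = 84 × 470 = 39480.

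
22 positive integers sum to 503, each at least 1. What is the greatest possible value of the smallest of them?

The 22 values sum to 503, so their minimum is at most ⌊503/22⌋ = 22.
Equality holds with 3 values of 22 and 19 values of 23.

22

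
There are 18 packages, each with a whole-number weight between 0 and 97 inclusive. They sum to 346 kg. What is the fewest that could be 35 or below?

Each value above 35 is at least 36, contributing at least 36 − 0 = 36 above the floor 0.
The sum exceeds the floor total 0 by 346, so at most ⌊346/36⌋ = 9 exceed 35, and at least 9 are ≤ 35.
Exactly 9 works: 9 values at 0 and 9 at 36 total 324; raise one of the low values by 22 (still ≤ 35) to hit 346.

9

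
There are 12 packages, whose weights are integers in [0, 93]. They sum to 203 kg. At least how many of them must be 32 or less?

6

If only k of them are at most 32, the other 12 − k are at least 33, so the total is at least (12 − k)·33 + k·0.
This is ≤ 203, so (12 − k)·33 + 0k ≤ 203, which gives k ≥ 6.
Exactly 6 works: 6 values at 0 and 6 at 33 total 198; raise one of the low values by 5 (still ≤ 32) to hit 203.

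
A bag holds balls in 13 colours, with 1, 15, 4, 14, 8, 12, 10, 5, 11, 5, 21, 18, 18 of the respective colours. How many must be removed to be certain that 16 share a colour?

In the worst case you take as many as possible of each colour without reaching 16: 1 + 15 + 4 + 14 + 8 + 12 + 10 + 5 + 11 + 5 + 15 + 15 + 15 = 130.
The next one must give 16 of some colour, so 130 + 1 = 131.

131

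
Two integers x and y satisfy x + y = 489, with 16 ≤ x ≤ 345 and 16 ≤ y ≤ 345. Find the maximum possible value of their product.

59780

With x + y fixed, xy peaks when the two are closest together.
Taking x = 244 and y = 245 (both in [16, 345]) gives xy = 59780.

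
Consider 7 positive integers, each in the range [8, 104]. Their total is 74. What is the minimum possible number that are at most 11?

3

Let j be the number exceeding 11. Then the total is ≥ 12·j + 8·(7 − j) = 56 + 4j.
So 4j ≤ 18 and j ≤ 4; hence at least 7 − 4 = 3 are ≤ 11.
Exactly 3 works: 3 values at 8 and 4 at 12 total 72; raise one of the low values by 2 (still ≤ 11) to hit 74.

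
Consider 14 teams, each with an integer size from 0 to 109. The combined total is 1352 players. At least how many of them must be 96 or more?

If only k of them are at least 96, the other 14 − k are at most 95, so the total is at most k·109 + (14 − k)·95.
This must reach 1352, so k·109 + (14 − k)·95 ≥ 1352, giving k ≥ 2.
Exactly 2 works: 2 values at 109 and 12 at 95 total 1358; lower one of the high values by 6 (still ≥ 96) to hit 1352.

2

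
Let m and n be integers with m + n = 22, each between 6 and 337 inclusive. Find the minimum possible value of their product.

96

For a fixed sum, mn is smallest when m and n are as far apart as possible.
The extreme feasible split is m = 6, n = 16, giving mn = 96.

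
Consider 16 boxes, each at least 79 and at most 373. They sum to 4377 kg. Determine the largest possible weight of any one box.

Maximizing one value means minimizing the remaining 15.
The other 15 contribute at least 15 × 79 = 1185, leaving at most 4377 − 1185 = 3192.
But each box is capped at 373, so the maximum is 373.
Achievable: one at 373 and the other 15 totalling 4004, which fits since 15 × 79 ≤ 4004 ≤ 15 × 373.

373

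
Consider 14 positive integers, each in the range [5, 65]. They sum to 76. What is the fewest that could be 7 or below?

Each value above 7 is at least 8, contributing at least 8 − 5 = 3 above the floor 5.
The sum exceeds the floor total 70 by 6, so at most ⌊6/3⌋ = 2 exceed 7, and at least 12 are ≤ 7.
Exactly 12 works: 12 values at 5 and 2 at 8 total 76.

12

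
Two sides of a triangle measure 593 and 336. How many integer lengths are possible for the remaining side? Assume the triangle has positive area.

The triangle inequality gives |593 − 336| < c < 593 + 336, i.e. 257 < c < 929.
So c can be any integer from 258 to 928: 671 values.

671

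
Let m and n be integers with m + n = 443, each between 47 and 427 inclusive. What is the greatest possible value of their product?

For a fixed sum, the product mn is largest when m and n are as close as possible.
Taking m = 221 and n = 222 (both in [47, 427]) gives mn = 49062.

49062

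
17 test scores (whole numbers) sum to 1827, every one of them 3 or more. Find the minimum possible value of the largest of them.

The 17 values sum to 1827, so their maximum is at least ⌈1827/17⌉ = 108.
Equality holds with 8 values of 108 and 9 values of 107.

108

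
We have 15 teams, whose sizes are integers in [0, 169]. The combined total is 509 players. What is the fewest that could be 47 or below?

Each value above 47 is at least 48, contributing at least 48 − 0 = 48 above the floor 0.
The sum exceeds the floor total 0 by 509, so at most ⌊509/48⌋ = 10 exceed 47, and at least 5 are ≤ 47.
Exactly 5 works: 5 values at 0 and 10 at 48 total 480; raise one of the low values by 29 (still ≤ 47) to hit 509.

5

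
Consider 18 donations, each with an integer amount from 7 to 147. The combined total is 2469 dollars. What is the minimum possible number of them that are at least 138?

1

Each value short of 138 is at most 137, costing at least 147 − 137 = 10 against the maximum total of 2646.
We can afford to lose at most 2646 − 2469 = 177, so at most ⌊177/10⌋ = 17 fall short, and at least 1 are ≥ 138.
Exactly 1 works: 1 value at 147 and 17 at 137 total 2476; lower one of the high values by 7 (still ≥ 138) to hit 2469.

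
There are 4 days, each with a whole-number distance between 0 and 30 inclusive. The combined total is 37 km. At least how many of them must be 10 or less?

1

Each value above 10 is at least 11, contributing at least 11 − 0 = 11 above the floor 0.
The sum exceeds the floor total 0 by 37, so at most ⌊37/11⌋ = 3 exceed 10, and at least 1 are ≤ 10.
Exactly 1 works: 1 value at 0 and 3 at 11 total 33; raise one of the low values by 4 (still ≤ 10) to hit 37.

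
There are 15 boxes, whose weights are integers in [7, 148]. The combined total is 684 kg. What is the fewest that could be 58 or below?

4

If only k of them are at most 58, the other 15 − k are at least 59, so the total is at least (15 − k)·59 + k·7.
This is ≤ 684, so (15 − k)·59 + 7k ≤ 684, which gives k ≥ 4.
Exactly 4 works: 4 values at 7 and 11 at 59 total 677; raise one of the low values by 7 (still ≤ 58) to hit 684.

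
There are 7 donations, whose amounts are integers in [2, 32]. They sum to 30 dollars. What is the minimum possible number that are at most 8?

5

Let j be the number exceeding 8. Then the total is ≥ 9·j + 2·(7 − j) = 14 + 7j.
So 7j ≤ 16 and j ≤ 2; hence at least 7 − 2 = 5 are ≤ 8.
Exactly 5 works: 5 values at 2 and 2 at 9 total 28; raise one of the low values by 2 (still ≤ 8) to hit 30.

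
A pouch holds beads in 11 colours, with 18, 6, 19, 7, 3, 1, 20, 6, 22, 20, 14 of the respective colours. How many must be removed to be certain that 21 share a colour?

135

In the worst case you take as many as possible of each colour without reaching 21: 18 + 6 + 19 + 7 + 3 + 1 + 20 + 6 + 20 + 20 + 14 = 134.
The next one must give 21 of some colour, so 134 + 1 = 135.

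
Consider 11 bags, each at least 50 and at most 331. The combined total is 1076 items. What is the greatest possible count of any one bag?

To make one bag as large as possible, make the other 10 as small as possible.
The other 10 contribute at least 10 × 50 = 500, leaving at most 1076 − 500 = 576.
But each bag is capped at 331, so the maximum is 331.
Achievable: one at 331 and the other 10 totalling 745, which fits since 10 × 50 ≤ 745 ≤ 10 × 331.

331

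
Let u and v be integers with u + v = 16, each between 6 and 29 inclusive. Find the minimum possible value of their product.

60

uv = u(16 − u) is concave in u, so over [6, 10] it is minimized at an endpoint.
At the endpoint u = 6, v = 16 − 6 = 10, so uv = 6 × 10 = 60.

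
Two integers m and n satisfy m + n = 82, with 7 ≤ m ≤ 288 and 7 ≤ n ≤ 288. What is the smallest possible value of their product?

525

For a fixed sum, mn is smallest when m and n are as far apart as possible.
The extreme feasible split is m = 7, n = 75, giving mn = 525.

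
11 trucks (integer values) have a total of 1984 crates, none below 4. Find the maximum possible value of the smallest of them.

The 11 values sum to 1984, so their minimum is at most ⌊1984/11⌋ = 180.
Achievable: 7 of them at 180 and 4 at 181 total 1984.

180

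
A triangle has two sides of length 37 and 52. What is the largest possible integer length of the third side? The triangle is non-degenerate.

88

The third side must be less than 37 + 52 = 89.
The largest integer below 89 is 88.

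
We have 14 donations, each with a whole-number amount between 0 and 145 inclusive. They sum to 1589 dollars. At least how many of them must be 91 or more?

If only k of them are at least 91, the other 14 − k are at most 90, so the total is at most k·145 + (14 − k)·90.
This must reach 1589, so k·145 + (14 − k)·90 ≥ 1589, giving k ≥ 6.
Exactly 6 works: 6 values at 145 and 8 at 90 total 1590; lower one of the high values by 1 (still ≥ 91) to hit 1589.

6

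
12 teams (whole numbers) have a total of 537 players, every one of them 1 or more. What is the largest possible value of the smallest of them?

44

The average is 537/12 < 45, so some value is ≤ 44.
Taking 3 copies of 44 and 9 copies of 45 gives exactly 537, so 44 is attained.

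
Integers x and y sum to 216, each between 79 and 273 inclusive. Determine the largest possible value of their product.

For a fixed sum, the product xy is largest when x and y are as close as possible.
Taking x = 108 and y = 108 (both in [79, 273]) gives xy = 11664.

11664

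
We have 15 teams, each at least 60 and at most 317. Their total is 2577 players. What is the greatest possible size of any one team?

317

Maximizing one value means minimizing the remaining 14.
The other 14 contribute at least 14 × 60 = 840, leaving at most 2577 − 840 = 1737.
But each team is capped at 317, so the maximum is 317.
Achievable: one at 317 and the other 14 totalling 2260, which fits since 14 × 60 ≤ 2260 ≤ 14 × 317.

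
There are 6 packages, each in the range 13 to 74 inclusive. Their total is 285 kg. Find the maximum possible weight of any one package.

74

To make one package as large as possible, make the other 5 as small as possible.
The other 5 contribute at least 5 × 13 = 65, leaving at most 285 − 65 = 220.
But each package is capped at 74, so the maximum is 74.
Achievable: one at 74 and the other 5 totalling 211, which fits since 5 × 13 ≤ 211 ≤ 5 × 74.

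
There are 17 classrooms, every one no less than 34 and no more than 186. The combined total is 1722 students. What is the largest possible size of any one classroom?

Maximizing one value means minimizing the remaining 16.
The other 16 contribute at least 16 × 34 = 544, leaving at most 1722 − 544 = 1178.
But each classroom is capped at 186, so the maximum is 186.
Achievable: one at 186 and the other 16 totalling 1536, which fits since 16 × 34 ≤ 1536 ≤ 16 × 186.

186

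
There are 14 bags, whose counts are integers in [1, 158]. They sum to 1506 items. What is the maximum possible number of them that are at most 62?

7

Each value at 62 or below falls at least 158 − 62 = 96 short of the ceiling 158.
The ceiling total is 14 × 158 = 2212, and we need 1506, so at most ⌊(2212 − 1506)/96⌋ = 7 can be that low.
k = 7 is achieved by 7 values at 62 and 7 at 158, total 1540; lower one of the 158's by 34 (still > 62) to reach 1506.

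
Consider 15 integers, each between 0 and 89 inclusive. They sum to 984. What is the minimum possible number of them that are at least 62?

Suppose at most 15 − j of them reach 62; then j values are ≤ 61 and the rest ≤ 89.
The total is then ≤ 61·j + 89·(15 − j) = 1335 − 28j. For this to be ≥ 984 we need j ≤ 12, so at least 15 − 12 = 3 must reach 62.
Exactly 3 works: 3 values at 89 and 12 at 61 total 999; lower one of the high values by 15 (still ≥ 62) to hit 984.

3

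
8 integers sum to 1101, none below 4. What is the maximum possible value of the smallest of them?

137

The average is 1101/8 < 138, so some value is ≤ 137.
Equality holds with 3 values of 137 and 5 values of 138.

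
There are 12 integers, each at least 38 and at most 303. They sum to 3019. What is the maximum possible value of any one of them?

303

Maximizing one value means minimizing the remaining 11.
The other 11 contribute at least 11 × 38 = 418, leaving at most 3019 − 418 = 2601.
But each integer is capped at 303, so the maximum is 303.
Achievable: one at 303 and the other 11 totalling 2716, which fits since 11 × 38 ≤ 2716 ≤ 11 × 303.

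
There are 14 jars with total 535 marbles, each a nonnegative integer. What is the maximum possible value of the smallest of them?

The average is 535/14 < 39, so some value is ≤ 38.
Achievable: 11 of them at 38 and 3 at 39 total 535.

38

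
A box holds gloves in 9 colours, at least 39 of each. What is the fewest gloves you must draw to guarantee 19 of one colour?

163

You could draw 18 of every colour without reaching 19 of any — 162 in all.
One more forces 19 of some colour, so 162 + 1 = 163.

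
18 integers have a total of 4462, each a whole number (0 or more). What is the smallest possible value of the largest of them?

If every one of the 18 were at most 247, the total would be at most 18 × 247 = 4446 < 4462.
Equality holds with 16 values of 248 and 2 values of 247.

248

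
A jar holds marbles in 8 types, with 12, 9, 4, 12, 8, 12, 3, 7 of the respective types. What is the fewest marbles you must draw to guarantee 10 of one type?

59

In the worst case you take as many as possible of each type without reaching 10: 9 + 9 + 4 + 9 + 8 + 9 + 3 + 7 = 58.
The next one must give 10 of some type, so 58 + 1 = 59.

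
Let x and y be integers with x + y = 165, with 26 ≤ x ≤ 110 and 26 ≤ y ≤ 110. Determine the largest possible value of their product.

xy = x(165 − x) is maximized when x is as near 165/2 as the bounds allow.
Taking x = 82 and y = 83 (both in [26, 110]) gives xy = 6806.

6806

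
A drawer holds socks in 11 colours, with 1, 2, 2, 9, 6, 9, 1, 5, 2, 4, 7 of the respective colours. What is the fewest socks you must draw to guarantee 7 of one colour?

42

In the worst case you take as many as possible of each colour without reaching 7: 1 + 2 + 2 + 6 + 6 + 6 + 1 + 5 + 2 + 4 + 6 = 41.
The next one must give 7 of some colour, so 41 + 1 = 42.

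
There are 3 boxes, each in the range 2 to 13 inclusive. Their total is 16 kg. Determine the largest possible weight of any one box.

Maximizing one value means minimizing the remaining 2.
The other 2 contribute at least 2 × 2 = 4, leaving at most 16 − 4 = 12.
Since 12 ≤ 13, this is achievable: one at 12 and 2 at 2.

12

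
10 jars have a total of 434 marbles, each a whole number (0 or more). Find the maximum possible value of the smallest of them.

43

If every one of the 10 were at least 44, the total would be at least 10 × 44 = 440 > 434.
Taking 6 copies of 43 and 4 copies of 44 gives exactly 434, so 43 is attained.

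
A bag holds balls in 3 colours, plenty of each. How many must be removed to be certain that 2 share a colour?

You could draw 1 of every colour without reaching 2 of any — 3 in all.
One more forces 2 of some colour, so 3 + 1 = 4.

4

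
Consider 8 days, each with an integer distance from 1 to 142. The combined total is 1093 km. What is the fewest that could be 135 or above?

3

If only k of them are at least 135, the other 8 − k are at most 134, so the total is at most k·142 + (8 − k)·134.
This must reach 1093, so k·142 + (8 − k)·134 ≥ 1093, giving k ≥ 3.
Exactly 3 works: 3 values at 142 and 5 at 134 total 1096; lower one of the high values by 3 (still ≥ 135) to hit 1093.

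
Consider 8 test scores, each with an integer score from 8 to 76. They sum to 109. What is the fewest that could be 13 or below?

1

Let j be the number exceeding 13. Then the total is ≥ 14·j + 8·(8 − j) = 64 + 6j.
So 6j ≤ 45 and j ≤ 7; hence at least 8 − 7 = 1 are ≤ 13.
Exactly 1 works: 1 value at 8 and 7 at 14 total 106; raise one of the low values by 3 (still ≤ 13) to hit 109.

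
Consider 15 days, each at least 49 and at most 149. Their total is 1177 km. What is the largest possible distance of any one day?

149

To make one day as large as possible, make the other 14 as small as possible.
The other 14 contribute at least 14 × 49 = 686, leaving at most 1177 − 686 = 491.
But each day is capped at 149, so the maximum is 149.
Achievable: one at 149 and the other 14 totalling 1028, which fits since 14 × 49 ≤ 1028 ≤ 14 × 149.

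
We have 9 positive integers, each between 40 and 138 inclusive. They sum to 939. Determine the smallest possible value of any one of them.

40

To make one integer as small as possible, make the other 8 as large as possible.
The other 8 can take up 8 × 138 = 1104 ≥ 939 − 40, so one integer can sit at its floor of 40.
Achievable: one at 40 and the other 8 totalling 899, which fits since 8 × 40 ≤ 899 ≤ 8 × 138.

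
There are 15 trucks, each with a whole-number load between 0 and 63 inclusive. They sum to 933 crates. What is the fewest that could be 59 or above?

Suppose at most 15 − j of them reach 59; then j values are ≤ 58 and the rest ≤ 63.
The total is then ≤ 58·j + 63·(15 − j) = 945 − 5j. For this to be ≥ 933 we need j ≤ 2, so at least 15 − 2 = 13 must reach 59.
Exactly 13 works: 13 values at 63 and 2 at 58 total 935; lower one of the high values by 2 (still ≥ 59) to hit 933.

13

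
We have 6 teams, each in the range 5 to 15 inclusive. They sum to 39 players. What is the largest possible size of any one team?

Maximizing one value means minimizing the remaining 5.
The other 5 contribute at least 5 × 5 = 25, leaving at most 39 − 25 = 14.
Since 14 ≤ 15, this is achievable: one at 14 and 5 at 5.

14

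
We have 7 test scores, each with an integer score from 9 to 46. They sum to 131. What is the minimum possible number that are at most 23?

3

Let j be the number exceeding 23. Then the total is ≥ 24·j + 9·(7 − j) = 63 + 15j.
So 15j ≤ 68 and j ≤ 4; hence at least 7 − 4 = 3 are ≤ 23.
Exactly 3 works: 3 values at 9 and 4 at 24 total 123; raise one of the low values by 8 (still ≤ 23) to hit 131.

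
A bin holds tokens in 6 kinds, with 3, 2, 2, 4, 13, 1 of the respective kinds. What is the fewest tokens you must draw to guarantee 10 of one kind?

22

In the worst case you take as many as possible of each kind without reaching 10: 3 + 2 + 2 + 4 + 9 + 1 = 21.
The next one must give 10 of some kind, so 21 + 1 = 22.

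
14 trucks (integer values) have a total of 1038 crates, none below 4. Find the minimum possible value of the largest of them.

The 14 values sum to 1038, so their maximum is at least ⌈1038/14⌉ = 75.
Achievable: 2 of them at 75 and 12 at 74 total 1038.

75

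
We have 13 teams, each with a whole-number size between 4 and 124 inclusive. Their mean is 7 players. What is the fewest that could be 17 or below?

The total is 13 × 7 = 91.
Each value above 17 is at least 18, contributing at least 18 − 4 = 14 above the floor 4.
The sum exceeds the floor total 52 by 39, so at most ⌊39/14⌋ = 2 exceed 17, and at least 11 are ≤ 17.
Exactly 11 works: 11 values at 4 and 2 at 18 total 80; raise one of the low values by 11 (still ≤ 17) to hit 91.

11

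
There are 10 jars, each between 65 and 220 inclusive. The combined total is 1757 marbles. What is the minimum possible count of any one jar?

65

Minimizing one value means maximizing the remaining 9.
The other 9 can take up 9 × 220 = 1980 ≥ 1757 − 65, so one jar can sit at its floor of 65.
Achievable: one at 65 and the other 9 totalling 1692, which fits since 9 × 65 ≤ 1692 ≤ 9 × 220.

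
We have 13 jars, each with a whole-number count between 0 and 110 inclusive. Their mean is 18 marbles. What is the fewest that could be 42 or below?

8

The total is 13 × 18 = 234.
Each value above 42 is at least 43, contributing at least 43 − 0 = 43 above the floor 0.
The sum exceeds the floor total 0 by 234, so at most ⌊234/43⌋ = 5 exceed 42, and at least 8 are ≤ 42.
Exactly 8 works: 8 values at 0 and 5 at 43 total 215; raise one of the low values by 19 (still ≤ 42) to hit 234.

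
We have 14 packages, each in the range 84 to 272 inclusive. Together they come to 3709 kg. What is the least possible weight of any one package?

173

Minimizing one value means maximizing the remaining 13.
The other 13 contribute at most 13 × 272 = 3536, leaving at least 3709 − 3536 = 173.
Since 173 ≥ 84, this is achievable: one at 173 and 13 at 272.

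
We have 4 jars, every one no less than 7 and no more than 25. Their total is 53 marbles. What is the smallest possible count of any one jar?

To make one jar as small as possible, make the other 3 as large as possible.
The other 3 can take up 3 × 25 = 75 ≥ 53 − 7, so one jar can sit at its floor of 7.
Achievable: one at 7 and the other 3 totalling 46, which fits since 3 × 7 ≤ 46 ≤ 3 × 25.

7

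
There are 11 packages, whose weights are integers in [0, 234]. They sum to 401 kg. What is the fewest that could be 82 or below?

Each value above 82 is at least 83, contributing at least 83 − 0 = 83 above the floor 0.
The sum exceeds the floor total 0 by 401, so at most ⌊401/83⌋ = 4 exceed 82, and at least 7 are ≤ 82.
Exactly 7 works: 7 values at 0 and 4 at 83 total 332; raise one of the low values by 69 (still ≤ 82) to hit 401.

7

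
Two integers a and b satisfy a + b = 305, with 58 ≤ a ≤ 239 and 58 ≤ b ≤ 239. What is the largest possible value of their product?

With a + b fixed, ab peaks when the two are closest together.
Taking a = 152 and b = 153 (both in [58, 239]) gives ab = 23256.

23256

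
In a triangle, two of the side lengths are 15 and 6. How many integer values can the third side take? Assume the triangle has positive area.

11

The triangle inequality gives |15 − 6| < c < 15 + 6, i.e. 9 < c < 21.
So c can be any integer from 10 to 20: 11 values.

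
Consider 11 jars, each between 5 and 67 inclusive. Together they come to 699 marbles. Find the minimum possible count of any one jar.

To make one jar as small as possible, make the other 10 as large as possible.
The other 10 contribute at most 10 × 67 = 670, leaving at least 699 − 670 = 29.
Since 29 ≥ 5, this is achievable: one at 29 and 10 at 67.

29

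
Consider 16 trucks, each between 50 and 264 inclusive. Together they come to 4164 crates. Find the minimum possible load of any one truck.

To make one truck as small as possible, make the other 15 as large as possible.
The other 15 contribute at most 15 × 264 = 3960, leaving at least 4164 − 3960 = 204.
Since 204 ≥ 50, this is achievable: one at 204 and 15 at 264.

204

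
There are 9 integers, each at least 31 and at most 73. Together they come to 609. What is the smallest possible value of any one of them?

31

Minimizing one value means maximizing the remaining 8.
The other 8 can take up 8 × 73 = 584 ≥ 609 − 31, so one integer can sit at its floor of 31.
Achievable: one at 31 and the other 8 totalling 578, which fits since 8 × 31 ≤ 578 ≤ 8 × 73.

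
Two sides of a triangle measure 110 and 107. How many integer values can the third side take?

213

The triangle inequality gives |110 − 107| < c < 110 + 107, i.e. 3 < c < 217.
So c can be any integer from 4 to 216: 213 values.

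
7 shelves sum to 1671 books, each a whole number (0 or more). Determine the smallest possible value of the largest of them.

Some value must be at least ⌈1671/7⌉ = 239, since 7 × 238 = 1666 < 1671.
Taking 2 copies of 238 and 5 copies of 239 gives exactly 1671, so 239 is attained.

239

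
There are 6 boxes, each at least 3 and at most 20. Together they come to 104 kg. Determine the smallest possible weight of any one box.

4

Minimizing one value means maximizing the remaining 5.
The other 5 contribute at most 5 × 20 = 100, leaving at least 104 − 100 = 4.
Since 4 ≥ 3, this is achievable: one at 4 and 5 at 20.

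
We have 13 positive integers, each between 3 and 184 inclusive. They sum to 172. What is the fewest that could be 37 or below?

10

If only k of them are at most 37, the other 13 − k are at least 38, so the total is at least (13 − k)·38 + k·3.
This is ≤ 172, so (13 − k)·38 + 3k ≤ 172, which gives k ≥ 10.
Exactly 10 works: 10 values at 3 and 3 at 38 total 144; raise one of the low values by 28 (still ≤ 37) to hit 172.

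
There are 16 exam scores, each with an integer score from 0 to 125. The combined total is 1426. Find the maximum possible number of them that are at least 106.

With k values at 106 or above and the rest at least 0, the sum is at least 0 + 106k.
Since the sum is 1426, we need 106k ≤ 1426, i.e. k ≤ 13.
k = 13 is achieved by 13 values at 106 and 3 at 0, total 1378; add 48 to one value (staying below 106) to reach 1426.

13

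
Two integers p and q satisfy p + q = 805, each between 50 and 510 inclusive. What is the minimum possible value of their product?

pq = p(805 − p) is concave in p, so over [295, 510] it is minimized at an endpoint.
The extreme feasible split is p = 295, q = 510, giving pq = 150450.

150450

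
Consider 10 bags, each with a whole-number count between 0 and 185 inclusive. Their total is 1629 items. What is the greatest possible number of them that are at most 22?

1

Suppose k of them are at most 22. Those contribute at most 22 each and the rest at most 185 each.
So the total is at most 22k + 185(10 − k) = 1850 − 163k. This must still be ≥ 1629, so k ≤ 1.
k = 1 is achieved by 1 value at 22 and 9 at 185, total 1687; lower one of the 185's by 58 (still > 22) to reach 1629.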